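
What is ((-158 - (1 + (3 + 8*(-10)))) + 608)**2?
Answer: 276676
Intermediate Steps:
((-158 - (1 + (3 + 8*(-10)))) + 608)**2 = ((-158 - (1 + (3 - 80))) + 608)**2 = ((-158 - (1 - 77)) + 608)**2 = ((-158 - 1*(-76)) + 608)**2 = ((-158 + 76) + 608)**2 = (-82 + 608)**2 = 526**2 = 276676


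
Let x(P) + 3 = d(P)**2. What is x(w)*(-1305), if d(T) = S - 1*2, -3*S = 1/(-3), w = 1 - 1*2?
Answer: -6670/9 ≈ -741.11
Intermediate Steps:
w = -1 (w = 1 - 2 = -1)
S = 1/9 (S = -1/3/(-3) = -1/3*(-1/3) = 1/9 ≈ 0.11111)
d(T) = -17/9 (d(T) = 1/9 - 1*2 = 1/9 - 2 = -17/9)
x(P) = 46/81 (x(P) = -3 + (-17/9)**2 = -3 + 289/81 = 46/81)
x(w)*(-1305) = (46/81)*(-1305) = -6670/9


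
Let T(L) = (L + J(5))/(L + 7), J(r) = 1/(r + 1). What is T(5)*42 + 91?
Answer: 1309/12 ≈ 109.08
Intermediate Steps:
J(r) = 1/(1 + r)
T(L) = (⅙ + L)/(7 + L) (T(L) = (L + 1/(1 + 5))/(L + 7) = (L + 1/6)/(7 + L) = (L + ⅙)/(7 + L) = (⅙ + L)/(7 + L))
T(5)*42 + 91 = ((⅙ + 5)/(7 + 5))*42 + 91 = ((31/6)/12)*42 + 91 = ((1/12)*(31/6))*42 + 91 = (31/72)*42 + 91 = 217/12 + 91 = 1309/12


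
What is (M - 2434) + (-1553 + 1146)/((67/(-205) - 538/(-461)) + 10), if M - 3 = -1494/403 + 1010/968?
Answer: -493801001280649/199821606556 ≈ -2471.2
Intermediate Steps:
M = 65575/195052 (M = 3 + (-1494/403 + 1010/968) = 3 + (-1494*1/403 + 1010*(1/968)) = 3 + (-1494/403 + 505/484) = 3 - 519581/195052 = 65575/195052 ≈ 0.33619)
(M - 2434) + (-1553 + 1146)/((67/(-205) - 538/(-461)) + 10) = (65575/195052 - 2434) + (-1553 + 1146)/((67/(-205) - 538/(-461)) + 10) = -474690993/195052 - 407/((67*(-1/205) - 538*(-1/461)) + 10) = -474690993/195052 - 407/((-67/205 + 538/461) + 10) = -474690993/195052 - 407/(79403/94505 + 10) = -474690993/195052 - 407/1024453/94505 = -474690993/195052 - 407*94505/1024453 = -474690993/195052 - 38463535/1024453 = -493801001280649/199821606556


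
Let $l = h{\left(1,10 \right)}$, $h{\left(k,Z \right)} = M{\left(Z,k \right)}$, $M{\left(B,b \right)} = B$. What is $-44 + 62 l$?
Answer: $576$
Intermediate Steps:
$h{\left(k,Z \right)} = Z$
$l = 10$
$-44 + 62 l = -44 + 62 \cdot 10 = -44 + 620 = 576$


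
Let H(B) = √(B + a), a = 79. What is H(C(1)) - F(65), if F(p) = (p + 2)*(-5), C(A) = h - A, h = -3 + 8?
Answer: 335 + √83 ≈ 344.11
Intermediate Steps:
h = 5
C(A) = 5 - A
H(B) = √(79 + B) (H(B) = √(B + 79) = √(79 + B))
F(p) = -10 - 5*p (F(p) = (2 + p)*(-5) = -10 - 5*p)
H(C(1)) - F(65) = √(79 + (5 - 1*1)) - (-10 - 5*65) = √(79 + (5 - 1)) - (-10 - 325) = √(79 + 4) - 1*(-335) = √83 + 335 = 335 + √83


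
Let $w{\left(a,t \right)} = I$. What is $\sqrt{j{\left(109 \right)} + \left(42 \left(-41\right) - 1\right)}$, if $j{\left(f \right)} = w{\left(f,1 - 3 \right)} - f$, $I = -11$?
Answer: $i \sqrt{1843} \approx 42.93 i$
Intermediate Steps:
$w{\left(a,t \right)} = -11$
$j{\left(f \right)} = -11 - f$
$\sqrt{j{\left(109 \right)} + \left(42 \left(-41\right) - 1\right)} = \sqrt{\left(-11 - 109\right) + \left(42 \left(-41\right) - 1\right)} = \sqrt{\left(-11 - 109\right) - 1723} = \sqrt{-120 - 1723} = \sqrt{-1843} = i \sqrt{1843}$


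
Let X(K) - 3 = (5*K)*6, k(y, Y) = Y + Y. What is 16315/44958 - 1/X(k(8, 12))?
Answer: 1305643/3611626 ≈ 0.36151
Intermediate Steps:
k(y, Y) = 2*Y
X(K) = 3 + 30*K (X(K) = 3 + (5*K)*6 = 3 + 30*K)
16315/44958 - 1/X(k(8, 12)) = 16315/44958 - 1/(3 + 30*(2*12)) = 16315*(1/44958) - 1/(3 + 30*24) = 16315/44958 - 1/(3 + 720) = 16315/44958 - 1/723 = 1305643/3611626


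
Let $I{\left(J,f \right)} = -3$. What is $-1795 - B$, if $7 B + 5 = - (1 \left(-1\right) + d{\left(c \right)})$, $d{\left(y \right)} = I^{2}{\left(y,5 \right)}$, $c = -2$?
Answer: $- \frac{12552}{7} \approx -1793.1$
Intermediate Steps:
$d{\left(y \right)} = 9$ ($d{\left(y \right)} = \left(-3\right)^{2} = 9$)
$B = - \frac{13}{7}$ ($B = - \frac{5}{7} + \frac{\left(-1\right) \left(1 \left(-1\right) + 9\right)}{7} = - \frac{5}{7} + \frac{\left(-1\right) \left(-1 + 9\right)}{7} = - \frac{5}{7} + \frac{\left(-1\right) 8}{7} = - \frac{5}{7} + \frac{1}{7} \left(-8\right) = - \frac{5}{7} - \frac{8}{7} = - \frac{13}{7} \approx -1.8571$)
$-1795 - B = -1795 - - \frac{13}{7} = -1795 + \frac{13}{7} = - \frac{12552}{7}$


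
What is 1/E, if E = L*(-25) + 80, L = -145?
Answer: 1/3705 ≈ 0.00026991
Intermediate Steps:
E = 3705 (E = -145*(-25) + 80 = 3625 + 80 = 3705)
1/E = 1/3705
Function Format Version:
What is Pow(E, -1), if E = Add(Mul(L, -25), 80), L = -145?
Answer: Rational(1, 3705) ≈ 0.00026991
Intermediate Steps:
E = 3705 (E = Add(Mul(-145, -25), 80) = Add(3625, 80) = 3705)
Pow(E, -1) = Pow(3705, -1) = Rational(1, 3705)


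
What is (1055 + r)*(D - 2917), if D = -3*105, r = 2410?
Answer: -11198880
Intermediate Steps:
D = -315
(1055 + r)*(D - 2917) = (1055 + 2410)*(-315 - 2917) = 3465*(-3232) = -11198880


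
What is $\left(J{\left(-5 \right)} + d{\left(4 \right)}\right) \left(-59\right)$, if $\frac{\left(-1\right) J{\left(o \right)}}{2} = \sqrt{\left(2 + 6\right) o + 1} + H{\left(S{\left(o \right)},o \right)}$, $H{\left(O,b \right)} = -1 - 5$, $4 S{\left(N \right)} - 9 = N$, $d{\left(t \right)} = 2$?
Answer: $-826 + 118 i \sqrt{39} \approx -826.0 + 736.91 i$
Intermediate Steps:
$S{\left(N \right)} = \frac{9}{4} + \frac{N}{4}$
$H{\left(O,b \right)} = -6$
$J{\left(o \right)} = 12 - 2 \sqrt{1 + 8 o}$ ($J{\left(o \right)} = - 2 \left(\sqrt{\left(2 + 6\right) o + 1} - 6\right) = - 2 \left(\sqrt{8 o + 1} - 6\right) = - 2 \left(\sqrt{1 + 8 o} - 6\right) = - 2 \left(-6 + \sqrt{1 + 8 o}\right) = 12 - 2 \sqrt{1 + 8 o}$)
$\left(J{\left(-5 \right)} + d{\left(4 \right)}\right) \left(-59\right) = \left(\left(12 - 2 \sqrt{1 + 8 \left(-5\right)}\right) + 2\right) \left(-59\right) = \left(\left(12 - 2 \sqrt{1 - 40}\right) + 2\right) \left(-59\right) = \left(\left(12 - 2 \sqrt{-39}\right) + 2\right) \left(-59\right) = \left(\left(12 - 2 i \sqrt{39}\right) + 2\right) \left(-59\right) = \left(14 - 2 i \sqrt{39}\right) \left(-59\right) = -826 + 118 i \sqrt{39}$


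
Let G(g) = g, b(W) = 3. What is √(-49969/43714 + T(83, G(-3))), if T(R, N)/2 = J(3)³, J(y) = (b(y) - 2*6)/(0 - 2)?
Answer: √346079694455/43714 ≈ 13.458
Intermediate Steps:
J(y) = 9/2 (J(y) = (3 - 2*6)/(0 - 2) = (3 - 12)/(-2) = -9*(-½) = 9/2)
T(R, N) = 729/4 (T(R, N) = 2*(9/2)³ = 2*(729/8) = 729/4)
√(-49969/43714 + T(83, G(-3))) = √(-49969/43714 + 729/4) = √(15833815/87428) = √346079694455/43714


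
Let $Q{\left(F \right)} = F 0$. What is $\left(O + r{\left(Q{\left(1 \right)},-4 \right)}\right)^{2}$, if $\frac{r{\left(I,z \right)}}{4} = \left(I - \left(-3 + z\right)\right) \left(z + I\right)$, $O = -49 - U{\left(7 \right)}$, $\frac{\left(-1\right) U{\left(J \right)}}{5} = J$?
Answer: $15876$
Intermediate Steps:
$U{\left(J \right)} = - 5 J$
$Q{\left(F \right)} = 0$
$O = -14$ ($O = -49 - \left(-5\right) 7 = -49 - -35 = -49 + 35 = -14$)
$r{\left(I,z \right)} = 4 \left(I + z\right) \left(3 + I - z\right)$ ($r{\left(I,z \right)} = 4 \left(I - \left(-3 + z\right)\right) \left(z + I\right) = 4 \left(3 + I - z\right) \left(I + z\right) = 4 \left(I + z\right) \left(3 + I - z\right)$)
$\left(O + r{\left(Q{\left(1 \right)},-4 \right)}\right)^{2} = \left(-14 + \left(- 4 \left(-4\right)^{2} + 4 \cdot 0^{2} + 12 \cdot 0 + 12 \left(-4\right)\right)\right)^{2} = \left(-14 + \left(\left(-4\right) 16 + 4 \cdot 0 + 0 - 48\right)\right)^{2} = \left(-14 + \left(-64 + 0 + 0 - 48\right)\right)^{2} = \left(-14 - 112\right)^{2} = \left(-126\right)^{2} = 15876$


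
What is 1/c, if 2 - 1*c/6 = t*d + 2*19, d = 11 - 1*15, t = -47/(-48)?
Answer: -2/385 ≈ -0.0051948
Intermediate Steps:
t = 47/48 (t = -47*(-1/48) = 47/48 ≈ 0.97917)
d = -4 (d = 11 - 15 = -4)
c = -385/2 (c = 12 - 6*((47/48)*(-4) + 2*19) = 12 - 6*(-47/12 + 38) = 12 - 6*409/12 = 12 - 409/2 = -385/2 ≈ -192.50)
1/c = 1/(-385/2) = -2/385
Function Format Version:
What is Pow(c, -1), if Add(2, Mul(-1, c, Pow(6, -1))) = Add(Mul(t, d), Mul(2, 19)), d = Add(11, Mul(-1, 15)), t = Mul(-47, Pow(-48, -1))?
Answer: Rational(-2, 385) ≈ -0.0051948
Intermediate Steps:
t = Rational(47, 48) (t = Mul(-47, Rational(-1, 48)) = Rational(47, 48) ≈ 0.97917)
d = -4 (d = Add(11, -15) = -4)
c = Rational(-385, 2) (c = Add(12, Mul(-6, Add(Mul(Rational(47, 48), -4), Mul(2, 19)))) = Add(12, Mul(-6, Add(Rational(-47, 12), 38))) = Add(12, Mul(-6, Rational(409, 12))) = Add(12, Rational(-409, 2)) = Rational(-385, 2) ≈ -192.50)
Pow(c, -1) = Pow(Rational(-385, 2), -1) = Rational(-2, 385)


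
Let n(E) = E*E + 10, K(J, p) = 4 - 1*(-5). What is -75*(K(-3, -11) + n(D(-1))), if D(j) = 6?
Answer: -4125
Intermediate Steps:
K(J, p) = 9 (K(J, p) = 4 + 5 = 9)
n(E) = 10 + E² (n(E) = E² + 10 = 10 + E²)
-75*(K(-3, -11) + n(D(-1))) = -75*(9 + (10 + 6²)) = -75*(9 + (10 + 36)) = -75*(9 + 46) = -75*55 = -4125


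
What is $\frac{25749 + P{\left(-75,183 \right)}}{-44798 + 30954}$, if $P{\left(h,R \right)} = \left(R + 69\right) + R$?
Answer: $- \frac{6546}{3461} \approx -1.8914$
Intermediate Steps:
$P{\left(h,R \right)} = 69 + 2 R$ ($P{\left(h,R \right)} = \left(69 + R\right) + R = 69 + 2 R$)
$\frac{25749 + P{\left(-75,183 \right)}}{-44798 + 30954} = \frac{25749 + \left(69 + 2 \cdot 183\right)}{-44798 + 30954} = \frac{25749 + \left(69 + 366\right)}{-13844} = \left(25749 + 435\right) \left(- \frac{1}{13844}\right) = 26184 \left(- \frac{1}{13844}\right) = - \frac{6546}{3461}$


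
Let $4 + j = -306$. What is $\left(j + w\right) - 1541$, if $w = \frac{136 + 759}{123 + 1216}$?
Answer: $- \frac{2477594}{1339} \approx -1850.3$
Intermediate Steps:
$j = -310$ ($j = -4 - 306 = -310$)
$w = \frac{895}{1339} \approx 0.66841$
$\left(j + w\right) - 1541 = \left(-310 + \frac{895}{1339}\right) - 1541 = - \frac{414195}{1339} - 1541 = - \frac{2477594}{1339}$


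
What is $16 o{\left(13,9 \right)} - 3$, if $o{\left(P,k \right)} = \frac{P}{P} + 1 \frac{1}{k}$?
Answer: $\frac{133}{9} \approx 14.778$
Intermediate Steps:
$o{\left(P,k \right)} = 1 + \frac{1}{k}$
$16 o{\left(13,9 \right)} - 3 = 16 \frac{1 + 9}{9} - 3 = 16 \cdot \frac{1}{9} \cdot 10 - 3 = 16 \cdot \frac{10}{9} - 3 = \frac{160}{9} - 3 = \frac{133}{9}$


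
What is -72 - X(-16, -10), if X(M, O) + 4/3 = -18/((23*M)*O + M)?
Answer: -388357/5496 ≈ -70.662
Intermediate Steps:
X(M, O) = -4/3 - 18/(M + 23*M*O) (X(M, O) = -4/3 - 18/((23*M)*O + M) = -4/3 - 18/(23*M*O + M) = -4/3 - 18/(M + 23*M*O))
-72 - X(-16, -10) = -72 - 2*(-27 - 2*(-16) - 46*(-16)*(-10))/(3*(-16)*(1 + 23*(-10))) = -72 - 2*(-1)*(-27 + 32 - 7360)/(3*16*(1 - 230)) = -72 - 2*(-1)*(-7355)/(3*16*(-229)) = -72 - 2*(-1)*(-1)*(-7355)/(3*16*229) = -72 - 1*(-7355/5496) = -72 + 7355/5496 = -388357/5496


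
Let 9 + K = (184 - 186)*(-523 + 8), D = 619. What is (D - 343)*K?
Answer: 281796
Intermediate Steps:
K = 1021 (K = -9 + (184 - 186)*(-523 + 8) = -9 - 2*(-515) = -9 + 1030 = 1021)
(D - 343)*K = (619 - 343)*1021 = 276*1021 = 281796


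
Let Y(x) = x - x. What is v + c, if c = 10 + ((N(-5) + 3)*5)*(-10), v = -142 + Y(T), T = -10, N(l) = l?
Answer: -32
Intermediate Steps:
Y(x) = 0
v = -142 (v = -142 + 0 = -142)
c = 110 (c = 10 + ((-5 + 3)*5)*(-10) = 10 - 2*5*(-10) = 10 - 10*(-10) = 10 + 100 = 110)
v + c = -142 + 110 = -32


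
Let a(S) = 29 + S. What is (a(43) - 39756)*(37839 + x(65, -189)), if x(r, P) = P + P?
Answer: -1486602324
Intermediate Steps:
x(r, P) = 2*P
(a(43) - 39756)*(37839 + x(65, -189)) = ((29 + 43) - 39756)*(37839 + 2*(-189)) = (72 - 39756)*(37839 - 378) = -39684*37461 = -1486602324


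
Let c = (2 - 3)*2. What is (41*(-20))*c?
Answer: 1640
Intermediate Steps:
c = -2 (c = -1*2 = -2)
(41*(-20))*c = (41*(-20))*(-2) = -820*(-2) = 1640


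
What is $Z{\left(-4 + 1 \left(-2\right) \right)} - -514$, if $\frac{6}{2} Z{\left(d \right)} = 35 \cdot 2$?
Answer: $\frac{1612}{3} \approx 537.33$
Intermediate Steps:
$Z{\left(d \right)} = \frac{70}{3}$ ($Z{\left(d \right)} = \frac{35 \cdot 2}{3} = \frac{1}{3} \cdot 70 = \frac{70}{3}$)
$Z{\left(-4 + 1 \left(-2\right) \right)} - -514 = \frac{70}{3} - -514 = \frac{70}{3} + 514 = \frac{1612}{3}$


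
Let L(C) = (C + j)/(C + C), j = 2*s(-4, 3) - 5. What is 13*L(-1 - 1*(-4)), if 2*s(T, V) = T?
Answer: -13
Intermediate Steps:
s(T, V) = T/2
j = -9 (j = 2*((½)*(-4)) - 5 = 2*(-2) - 5 = -4 - 5 = -9)
L(C) = (-9 + C)/(2*C) (L(C) = (C - 9)/(C + C) = (-9 + C)/((2*C)) = (-9 + C)*(1/(2*C)) = (-9 + C)/(2*C))
13*L(-1 - 1*(-4)) = 13*((-9 + (-1 - 1*(-4)))/(2*(-1 - 1*(-4)))) = 13*((-9 + (-1 + 4))/(2*(-1 + 4))) = 13*((½)*(-9 + 3)/3) = 13*((½)*(⅓)*(-6)) = 13*(-1) = -13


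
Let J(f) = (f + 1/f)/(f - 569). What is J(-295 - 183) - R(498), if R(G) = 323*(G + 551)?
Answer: -169571164897/500466 ≈ -3.3883e+5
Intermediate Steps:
J(f) = (f + 1/f)/(-569 + f)
R(G) = 177973 + 323*G (R(G) = 323*(551 + G) = 177973 + 323*G)
J(-295 - 183) - R(498) = (1 + (-295 - 183)**2)/((-295 - 183)*(-569 + (-295 - 183))) - (177973 + 323*498) = (1 + (-478)**2)/((-478)*(-569 - 478)) - (177973 + 160854) = -1/478*(1 + 228484)/(-1047) - 1*338827 = -1/478*(-1/1047)*228485 - 338827 = 228485/500466 - 338827 = -169571164897/500466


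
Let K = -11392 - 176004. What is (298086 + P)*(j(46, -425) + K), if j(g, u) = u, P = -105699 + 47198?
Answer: -44999094285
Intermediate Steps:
K = -187396
P = -58501
(298086 + P)*(j(46, -425) + K) = (298086 - 58501)*(-425 - 187396) = 239585*(-187821) = -44999094285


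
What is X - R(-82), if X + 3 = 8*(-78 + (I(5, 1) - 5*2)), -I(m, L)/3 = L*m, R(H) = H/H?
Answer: -828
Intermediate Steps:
R(H) = 1
I(m, L) = -3*L*m
X = -827 (X = -3 + 8*(-78 + (-3*1*5 - 5*2)) = -3 + 8*(-78 + (-15 - 10)) = -3 + 8*(-78 - 25) = -3 + 8*(-103) = -3 - 824 = -827)
X - R(-82) = -827 - 1*1 = -827 - 1 = -828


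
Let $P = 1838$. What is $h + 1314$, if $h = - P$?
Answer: $-524$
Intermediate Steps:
$h = -1838$ ($h = \left(-1\right) 1838 = -1838$)
$h + 1314 = -1838 + 1314 = -524$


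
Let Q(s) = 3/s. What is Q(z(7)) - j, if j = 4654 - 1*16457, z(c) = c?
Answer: 82624/7 ≈ 11803.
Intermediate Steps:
j = -11803 (j = 4654 - 16457 = -11803)
Q(z(7)) - j = 3/7 - 1*(-11803) = 3*(⅐) + 11803 = 3/7 + 11803 = 82624/7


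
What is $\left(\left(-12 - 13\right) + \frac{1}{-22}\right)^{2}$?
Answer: $\frac{303601}{484} \approx 627.27$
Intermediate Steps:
$\left(\left(-12 - 13\right) + \frac{1}{-22}\right)^{2} = \left(\left(-12 - 13\right) - \frac{1}{22}\right)^{2} = \left(-25 - \frac{1}{22}\right)^{2} = \left(- \frac{551}{22}\right)^{2} = \frac{303601}{484}$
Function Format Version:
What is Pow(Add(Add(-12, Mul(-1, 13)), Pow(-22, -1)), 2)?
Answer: Rational(303601, 484) ≈ 627.27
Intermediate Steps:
Pow(Add(Add(-12, Mul(-1, 13)), Pow(-22, -1)), 2) = Pow(Add(Add(-12, -13), Rational(-1, 22)), 2) = Pow(Add(-25, Rational(-1, 22)), 2) = Pow(Rational(-551, 22), 2) = Rational(303601, 484)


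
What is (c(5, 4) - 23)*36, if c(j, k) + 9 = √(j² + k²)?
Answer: -1152 + 36*√41 ≈ -921.49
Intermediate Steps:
c(j, k) = -9 + √(j² + k²)
(c(5, 4) - 23)*36 = ((-9 + √(5² + 4²)) - 23)*36 = ((-9 + √(25 + 16)) - 23)*36 = ((-9 + √41) - 23)*36 = (-32 + √41)*36 = -1152 + 36*√41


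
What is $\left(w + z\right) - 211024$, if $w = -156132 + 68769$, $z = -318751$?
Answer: $-617138$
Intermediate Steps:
$w = -87363$
$\left(w + z\right) - 211024 = \left(-87363 - 318751\right) - 211024 = -406114 - 211024 = -617138$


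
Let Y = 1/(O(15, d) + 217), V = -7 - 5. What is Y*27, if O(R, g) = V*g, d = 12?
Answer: 27/73 ≈ 0.36986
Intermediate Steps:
V = -12
O(R, g) = -12*g
Y = 1/73 (Y = 1/(-12*12 + 217) = 1/(-144 + 217) = 1/73 ≈ 0.013699)
Y*27 = (1/73)*27 = 27/73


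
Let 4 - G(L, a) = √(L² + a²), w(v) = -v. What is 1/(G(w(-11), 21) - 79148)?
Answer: -39572/3131886087 + √562/6263772174 ≈ -1.2631e-5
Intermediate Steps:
G(L, a) = 4 - √(L² + a²)
1/(G(w(-11), 21) - 79148) = 1/((4 - √((-1*(-11))² + 21²)) - 79148) = 1/((4 - √(11² + 441)) - 79148) = 1/((4 - √(121 + 441)) - 79148) = 1/((4 - √562) - 79148) = 1/(-79144 - √562)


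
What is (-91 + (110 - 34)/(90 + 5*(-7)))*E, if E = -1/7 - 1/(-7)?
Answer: 0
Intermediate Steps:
E = 0 (E = -1*⅐ - 1*(-⅐) = -⅐ + ⅐ = 0)
(-91 + (110 - 34)/(90 + 5*(-7)))*E = (-91 + (110 - 34)/(90 + 5*(-7)))*0 = (-91 + 76/(90 - 35))*0 = (-91 + 76/55)*0 = -4929/55*0 = 0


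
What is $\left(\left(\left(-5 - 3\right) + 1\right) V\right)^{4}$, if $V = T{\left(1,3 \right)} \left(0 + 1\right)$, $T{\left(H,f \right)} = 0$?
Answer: $0$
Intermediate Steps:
$V = 0$ ($V = 0 \left(0 + 1\right) = 0 \cdot 1 = 0$)
$\left(\left(\left(-5 - 3\right) + 1\right) V\right)^{4} = \left(\left(\left(-5 - 3\right) + 1\right) 0\right)^{4} = \left(\left(-8 + 1\right) 0\right)^{4} = \left(\left(-7\right) 0\right)^{4} = 0^{4} = 0$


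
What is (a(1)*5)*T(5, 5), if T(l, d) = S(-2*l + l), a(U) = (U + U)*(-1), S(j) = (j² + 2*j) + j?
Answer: -100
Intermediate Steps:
S(j) = j² + 3*j
a(U) = -2*U (a(U) = (2*U)*(-1) = -2*U)
T(l, d) = -l*(3 - l) (T(l, d) = (-2*l + l)*(3 + (-2*l + l)) = (-l)*(3 - l) = -l*(3 - l))
(a(1)*5)*T(5, 5) = (-2*1*5)*(5*(-3 + 5)) = (-2*5)*(5*2) = -10*10 = -100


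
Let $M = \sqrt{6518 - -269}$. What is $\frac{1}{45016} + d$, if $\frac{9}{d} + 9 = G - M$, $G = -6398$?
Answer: $- \frac{8348741}{6037861032} + \frac{\sqrt{6787}}{4560318} \approx -0.0013647$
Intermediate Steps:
$M = \sqrt{6787}$ ($M = \sqrt{6518 + \left(-3839 + 4108\right)} = \sqrt{6518 + 269} = \sqrt{6787} \approx 82.383$)
$d = \frac{9}{-6407 - \sqrt{6787}}$ ($d = \frac{9}{-9 - \left(6398 + \sqrt{6787}\right)} = \frac{9}{-6407 - \sqrt{6787}} \approx -0.0013869$)
$\frac{1}{45016} + d = \frac{1}{45016} - \left(\frac{6407}{4560318} - \frac{\sqrt{6787}}{4560318}\right) = - \frac{8348741}{6037861032} + \frac{\sqrt{6787}}{4560318}$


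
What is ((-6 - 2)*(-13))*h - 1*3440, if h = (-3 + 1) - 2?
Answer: -3856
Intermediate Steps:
h = -4 (h = -2 - 2 = -4)
((-6 - 2)*(-13))*h - 1*3440 = ((-6 - 2)*(-13))*(-4) - 1*3440 = -8*(-13)*(-4) - 3440 = 104*(-4) - 3440 = -416 - 3440 = -3856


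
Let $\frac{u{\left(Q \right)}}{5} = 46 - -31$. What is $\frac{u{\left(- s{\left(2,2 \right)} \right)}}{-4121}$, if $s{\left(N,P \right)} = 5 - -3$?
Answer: $- \frac{385}{4121} \approx -0.093424$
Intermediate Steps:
$s{\left(N,P \right)} = 8$ ($s{\left(N,P \right)} = 5 + 3 = 8$)
$u{\left(Q \right)} = 385$ ($u{\left(Q \right)} = 5 \left(46 - -31\right) = 5 \left(46 + 31\right) = 5 \cdot 77 = 385$)
$\frac{u{\left(- s{\left(2,2 \right)} \right)}}{-4121} = \frac{385}{-4121} = 385 \left(- \frac{1}{4121}\right) = - \frac{385}{4121}$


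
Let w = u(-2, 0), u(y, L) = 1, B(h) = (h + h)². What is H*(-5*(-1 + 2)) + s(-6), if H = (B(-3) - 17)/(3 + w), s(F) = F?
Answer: -119/4 ≈ -29.750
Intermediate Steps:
B(h) = 4*h² (B(h) = (2*h)² = 4*h²)
w = 1
H = 19/4 (H = (4*(-3)² - 17)/(3 + 1) = (4*9 - 17)/4 = (36 - 17)*(¼) = 19*(¼) = 19/4 ≈ 4.7500)
H*(-5*(-1 + 2)) + s(-6) = 19*(-5*(-1 + 2))/4 - 6 = 19*(-5*1)/4 - 6 = (19/4)*(-5) - 6 = -95/4 - 6 = -119/4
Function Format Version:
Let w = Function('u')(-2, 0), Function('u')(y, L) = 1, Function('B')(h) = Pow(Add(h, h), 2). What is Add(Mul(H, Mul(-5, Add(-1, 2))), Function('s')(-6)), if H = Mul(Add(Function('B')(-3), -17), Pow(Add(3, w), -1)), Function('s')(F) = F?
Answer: Rational(-119, 4) ≈ -29.750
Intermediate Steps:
Function('B')(h) = Mul(4, Pow(h, 2)) (Function('B')(h) = Pow(Mul(2, h), 2) = Mul(4, Pow(h, 2)))
w = 1
H = Rational(19, 4) (H = Mul(Add(Mul(4, Pow(-3, 2)), -17), Pow(Add(3, 1), -1)) = Mul(Add(Mul(4, 9), -17), Pow(4, -1)) = Mul(Add(36, -17), Rational(1, 4)) = Mul(19, Rational(1, 4)) = Rational(19, 4) ≈ 4.7500)
Add(Mul(H, Mul(-5, Add(-1, 2))), Function('s')(-6)) = Add(Mul(Rational(19, 4), Mul(-5, Add(-1, 2))), -6) = Add(Mul(Rational(19, 4), Mul(-5, 1)), -6) = Add(Mul(Rational(19, 4), -5), -6) = Add(Rational(-95, 4), -6) = Rational(-119, 4)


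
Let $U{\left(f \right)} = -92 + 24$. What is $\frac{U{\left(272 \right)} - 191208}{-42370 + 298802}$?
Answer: $- \frac{47819}{64108} \approx -0.74591$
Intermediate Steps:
$U{\left(f \right)} = -68$
$\frac{U{\left(272 \right)} - 191208}{-42370 + 298802} = \frac{-68 - 191208}{-42370 + 298802} = - \frac{191276}{256432} = \left(-191276\right) \frac{1}{256432} = - \frac{47819}{64108}$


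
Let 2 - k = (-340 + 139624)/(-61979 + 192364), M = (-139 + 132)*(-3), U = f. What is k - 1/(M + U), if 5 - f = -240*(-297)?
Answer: 8656493829/9290452790 ≈ 0.93176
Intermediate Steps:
f = -71275 (f = 5 - (-1)*240*(-297) = 5 - (-1)*(-71280) = 5 - 1*71280 = 5 - 71280 = -71275)
U = -71275
M = 21 (M = -7*(-3) = 21)
k = 121486/130385 (k = 2 - (-340 + 139624)/(-61979 + 192364) = 2 - 139284/130385 = 121486/130385 ≈ 0.93175)
k - 1/(M + U) = 121486/130385 - 1/(21 - 71275) = 121486/130385 - 1/(-71254) = 121486/130385 - 1*(-1/71254) = 121486/130385 + 1/71254 = 8656493829/9290452790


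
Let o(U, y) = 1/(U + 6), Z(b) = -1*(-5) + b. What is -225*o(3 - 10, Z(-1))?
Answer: 225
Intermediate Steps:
Z(b) = 5 + b
o(U, y) = 1/(6 + U)
-225*o(3 - 10, Z(-1)) = -225/(6 + (3 - 10)) = -225/(6 - 7) = -225/(-1) = -225*(-1) = 225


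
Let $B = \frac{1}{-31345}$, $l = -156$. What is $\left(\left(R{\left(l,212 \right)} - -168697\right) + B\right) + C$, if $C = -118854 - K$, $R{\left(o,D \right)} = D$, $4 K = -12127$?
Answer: $\frac{6656016711}{125380} \approx 53087.0$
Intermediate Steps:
$K = - \frac{12127}{4}$ ($K = \frac{1}{4} \left(-12127\right) = - \frac{12127}{4} \approx -3031.8$)
$C = - \frac{463289}{4}$ ($C = -118854 - - \frac{12127}{4} = -118854 + \frac{12127}{4} = - \frac{463289}{4} \approx -1.1582 \cdot 10^{5}$)
$B = - \frac{1}{31345} \approx -3.1903 \cdot 10^{-5}$
$\left(\left(R{\left(l,212 \right)} - -168697\right) + B\right) + C = \left(\left(212 - -168697\right) - \frac{1}{31345}\right) - \frac{463289}{4} = \left(\left(212 + 168697\right) - \frac{1}{31345}\right) - \frac{463289}{4} = \left(168909 - \frac{1}{31345}\right) - \frac{463289}{4} = \frac{5294452604}{31345} - \frac{463289}{4} = \frac{6656016711}{125380}$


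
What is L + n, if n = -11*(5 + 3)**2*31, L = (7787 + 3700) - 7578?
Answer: -17915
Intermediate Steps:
L = 3909 (L = 11487 - 7578 = 3909)
n = -21824 (n = -11*8**2*31 = -11*64*31 = -704*31 = -21824)
L + n = 3909 - 21824 = -17915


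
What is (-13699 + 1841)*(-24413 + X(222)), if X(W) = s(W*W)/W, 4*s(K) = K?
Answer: 288831235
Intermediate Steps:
s(K) = K/4
X(W) = W/4 (X(W) = ((W*W)/4)/W = (W²/4)/W = W/4)
(-13699 + 1841)*(-24413 + X(222)) = (-13699 + 1841)*(-24413 + (¼)*222) = -11858*(-24413 + 111/2) = -11858*(-48715/2) = 288831235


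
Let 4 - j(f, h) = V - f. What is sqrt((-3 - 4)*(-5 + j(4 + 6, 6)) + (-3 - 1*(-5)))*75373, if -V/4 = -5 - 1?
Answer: 75373*sqrt(107) ≈ 7.7966e+5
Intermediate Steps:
V = 24 (V = -4*(-5 - 1) = -4*(-6) = 24)
j(f, h) = -20 + f (j(f, h) = 4 - (24 - f) = 4 + (-24 + f) = -20 + f)
sqrt((-3 - 4)*(-5 + j(4 + 6, 6)) + (-3 - 1*(-5)))*75373 = sqrt((-3 - 4)*(-5 + (-20 + (4 + 6))) + (-3 - 1*(-5)))*75373 = sqrt(-7*(-5 + (-20 + 10)) + (-3 + 5))*75373 = sqrt(-7*(-5 - 10) + 2)*75373 = sqrt(-7*(-15) + 2)*75373 = sqrt(105 + 2)*75373 = sqrt(107)*75373 = 75373*sqrt(107)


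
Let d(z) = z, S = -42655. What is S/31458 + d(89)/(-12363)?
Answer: -176714509/129638418 ≈ -1.3631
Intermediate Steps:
S/31458 + d(89)/(-12363) = -42655/31458 + 89/(-12363) = -42655*1/31458 + 89*(-1/12363) = -42655/31458 - 89/12363 = -176714509/129638418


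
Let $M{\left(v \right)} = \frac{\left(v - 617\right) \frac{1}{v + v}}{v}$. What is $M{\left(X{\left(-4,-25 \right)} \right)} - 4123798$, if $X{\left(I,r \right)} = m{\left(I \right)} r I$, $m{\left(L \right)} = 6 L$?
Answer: $- \frac{47506152963017}{11520000} \approx -4.1238 \cdot 10^{6}$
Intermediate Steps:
$X{\left(I,r \right)} = 6 r I^{2}$ ($X{\left(I,r \right)} = 6 I r I = 6 r I^{2}$)
$M{\left(v \right)} = \frac{-617 + v}{2 v^{2}}$ ($M{\left(v \right)} = \frac{\left(-617 + v\right) \frac{1}{2 v}}{v} = \frac{\frac{1}{2} \frac{1}{v} \left(-617 + v\right)}{v} = \frac{-617 + v}{2 v^{2}}$)
$M{\left(X{\left(-4,-25 \right)} \right)} - 4123798 = \frac{-617 + 6 \left(-25\right) \left(-4\right)^{2}}{2 \cdot 5760000} - 4123798 = \frac{-617 + 6 \left(-25\right) 16}{2 \cdot 5760000} - 4123798 = \frac{-617 - 2400}{2 \cdot 5760000} - 4123798 = \frac{1}{2} \cdot \frac{1}{5760000} \left(-3017\right) - 4123798 = - \frac{3017}{11520000} - 4123798 = - \frac{47506152963017}{11520000}$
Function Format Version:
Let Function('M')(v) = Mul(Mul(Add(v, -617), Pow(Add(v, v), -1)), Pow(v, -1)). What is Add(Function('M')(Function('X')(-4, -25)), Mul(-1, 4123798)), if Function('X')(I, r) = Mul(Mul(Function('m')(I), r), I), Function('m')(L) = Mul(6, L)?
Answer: Rational(-47506152963017, 11520000) ≈ -4.1238e+6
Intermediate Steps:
Function('X')(I, r) = Mul(6, r, Pow(I, 2)) (Function('X')(I, r) = Mul(Mul(Mul(6, I), r), I) = Mul(Mul(6, I, r), I) = Mul(6, r, Pow(I, 2)))
Function('M')(v) = Mul(Rational(1, 2), Pow(v, -2), Add(-617, v)) (Function('M')(v) = Mul(Mul(Add(-617, v), Pow(Mul(2, v), -1)), Pow(v, -1)) = Mul(Mul(Add(-617, v), Mul(Rational(1, 2), Pow(v, -1))), Pow(v, -1)) = Mul(Mul(Rational(1, 2), Pow(v, -1), Add(-617, v)), Pow(v, -1)) = Mul(Rational(1, 2), Pow(v, -2), Add(-617, v)))
Add(Function('M')(Function('X')(-4, -25)), Mul(-1, 4123798)) = Add(Mul(Rational(1, 2), Pow(Mul(6, -25, Pow(-4, 2)), -2), Add(-617, Mul(6, -25, Pow(-4, 2)))), Mul(-1, 4123798)) = Add(Mul(Rational(1, 2), Pow(Mul(6, -25, 16), -2), Add(-617, Mul(6, -25, 16))), -4123798) = Add(Mul(Rational(1, 2), Pow(-2400, -2), Add(-617, -2400)), -4123798) = Add(Mul(Rational(1, 2), Rational(1, 5760000), -3017), -4123798) = Add(Rational(-3017, 11520000), -4123798) = Rational(-47506152963017, 11520000)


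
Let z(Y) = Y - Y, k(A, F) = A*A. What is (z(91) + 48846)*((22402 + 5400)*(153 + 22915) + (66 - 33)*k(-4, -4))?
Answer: 31326750228144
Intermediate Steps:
k(A, F) = A²
z(Y) = 0
(z(91) + 48846)*((22402 + 5400)*(153 + 22915) + (66 - 33)*k(-4, -4)) = (0 + 48846)*((22402 + 5400)*(153 + 22915) + (66 - 33)*(-4)²) = 48846*(27802*23068 + 33*16) = 48846*(641336536 + 528) = 48846*641337064 = 31326750228144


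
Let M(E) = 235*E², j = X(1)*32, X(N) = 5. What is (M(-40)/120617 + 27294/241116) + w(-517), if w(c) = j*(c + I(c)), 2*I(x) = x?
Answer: -601414341046227/4847114762 ≈ -1.2408e+5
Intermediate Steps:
I(x) = x/2
j = 160 (j = 5*32 = 160)
w(c) = 240*c (w(c) = 160*(c + c/2) = 160*(3*c/2) = 240*c)
(M(-40)/120617 + 27294/241116) + w(-517) = ((235*(-40)²)/120617 + 27294/241116) + 240*(-517) = ((235*1600)*(1/120617) + 27294*(1/241116)) - 124080 = (376000*(1/120617) + 4549/40186) - 124080 = (376000/120617 + 4549/40186) - 124080 = 15658622733/4847114762 - 124080 = -601414341046227/4847114762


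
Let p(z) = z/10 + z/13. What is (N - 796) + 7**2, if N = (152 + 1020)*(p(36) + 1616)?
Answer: 123543533/65 ≈ 1.9007e+6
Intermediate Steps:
p(z) = 23*z/130 (p(z) = z*(1/10) + z*(1/13) = z/10 + z/13 = 23*z/130)
N = 123592088/65 (N = (152 + 1020)*((23/130)*36 + 1616) = 1172*(414/65 + 1616) = 1172*(105454/65) = 123592088/65 ≈ 1.9014e+6)
(N - 796) + 7**2 = (123592088/65 - 796) + 7**2 = 123540348/65 + 49 = 123543533/65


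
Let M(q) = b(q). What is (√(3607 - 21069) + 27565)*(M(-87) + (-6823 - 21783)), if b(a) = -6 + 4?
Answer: -788579520 - 28608*I*√17462 ≈ -7.8858e+8 - 3.7804e+6*I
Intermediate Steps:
b(a) = -2
M(q) = -2
(√(3607 - 21069) + 27565)*(M(-87) + (-6823 - 21783)) = (√(3607 - 21069) + 27565)*(-2 + (-6823 - 21783)) = (√(-17462) + 27565)*(-2 - 28606) = (I*√17462 + 27565)*(-28608) = (27565 + I*√17462)*(-28608) = -788579520 - 28608*I*√17462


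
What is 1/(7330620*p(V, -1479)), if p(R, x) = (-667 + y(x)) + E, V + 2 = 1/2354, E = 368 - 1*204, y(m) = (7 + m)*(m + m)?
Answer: 1/31915122367260 ≈ 3.1333e-14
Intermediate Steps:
y(m) = 2*m*(7 + m) (y(m) = (7 + m)*(2*m) = 2*m*(7 + m))
E = 164 (E = 368 - 204 = 164)
V = -4707/2354 (V = -2 + 1/2354 = -4707/2354 ≈ -1.9996)
p(R, x) = -503 + 2*x*(7 + x) (p(R, x) = (-667 + 2*x*(7 + x)) + 164 = -503 + 2*x*(7 + x))
1/(7330620*p(V, -1479)) = 1/(7330620*(-503 + 2*(-1479)*(7 - 1479))) = 1/(7330620*(-503 + 2*(-1479)*(-1472))) = 1/(7330620*(-503 + 4354176)) = (1/7330620)/4353673 = (1/7330620)*(1/4353673) = 1/31915122367260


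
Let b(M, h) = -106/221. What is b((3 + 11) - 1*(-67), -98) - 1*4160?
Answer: -919466/221 ≈ -4160.5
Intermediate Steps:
b(M, h) = -106/221 (b(M, h) = -106*1/221 = -106/221)
b((3 + 11) - 1*(-67), -98) - 1*4160 = -106/221 - 1*4160 = -106/221 - 4160 = -919466/221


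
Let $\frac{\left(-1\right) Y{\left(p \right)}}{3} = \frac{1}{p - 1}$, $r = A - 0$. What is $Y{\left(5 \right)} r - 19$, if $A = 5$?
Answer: $- \frac{91}{4} \approx -22.75$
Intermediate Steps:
$r = 5$ ($r = 5 - 0 = 5 + 0 = 5$)
$Y{\left(p \right)} = - \frac{3}{-1 + p}$ ($Y{\left(p \right)} = - \frac{3}{p - 1} = - \frac{3}{-1 + p}$)
$Y{\left(5 \right)} r - 19 = - \frac{3}{-1 + 5} \cdot 5 - 19 = - \frac{3}{4} \cdot 5 - 19 = \left(-3\right) \frac{1}{4} \cdot 5 - 19 = \left(- \frac{3}{4}\right) 5 - 19 = - \frac{15}{4} - 19 = - \frac{91}{4}$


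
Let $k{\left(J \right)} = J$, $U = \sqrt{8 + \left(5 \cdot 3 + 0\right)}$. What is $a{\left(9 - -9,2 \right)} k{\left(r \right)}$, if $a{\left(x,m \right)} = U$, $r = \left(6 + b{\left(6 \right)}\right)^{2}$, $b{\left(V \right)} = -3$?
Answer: $9 \sqrt{23} \approx 43.162$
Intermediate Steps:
$U = \sqrt{23}$ ($U = \sqrt{8 + \left(15 + 0\right)} = \sqrt{8 + 15} = \sqrt{23} \approx 4.7958$)
$r = 9$ ($r = \left(6 - 3\right)^{2} = 3^{2} = 9$)
$a{\left(x,m \right)} = \sqrt{23}$
$a{\left(9 - -9,2 \right)} k{\left(r \right)} = \sqrt{23} \cdot 9 = 9 \sqrt{23}$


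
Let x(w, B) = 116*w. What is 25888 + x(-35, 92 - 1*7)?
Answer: 21828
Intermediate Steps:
25888 + x(-35, 92 - 1*7) = 25888 + 116*(-35) = 25888 - 4060 = 21828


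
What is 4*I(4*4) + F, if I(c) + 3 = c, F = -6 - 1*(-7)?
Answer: 53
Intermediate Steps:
F = 1 (F = -6 + 7 = 1)
I(c) = -3 + c
4*I(4*4) + F = 4*(-3 + 4*4) + 1 = 4*(-3 + 16) + 1 = 4*13 + 1 = 52 + 1 = 53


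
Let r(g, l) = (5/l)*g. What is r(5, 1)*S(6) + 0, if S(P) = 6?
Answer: 150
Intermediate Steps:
r(g, l) = 5*g/l
r(5, 1)*S(6) + 0 = (5*5/1)*6 + 0 = (5*5*1)*6 + 0 = 25*6 + 0 = 150 + 0 = 150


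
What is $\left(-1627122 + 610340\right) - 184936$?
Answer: $-1201718$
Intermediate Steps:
$\left(-1627122 + 610340\right) - 184936 = -1016782 - 184936 = -1201718$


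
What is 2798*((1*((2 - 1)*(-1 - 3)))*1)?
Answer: -11192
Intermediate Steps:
2798*((1*((2 - 1)*(-1 - 3)))*1) = 2798*((1*(1*(-4)))*1) = 2798*((1*(-4))*1) = 2798*(-4*1) = 2798*(-4) = -11192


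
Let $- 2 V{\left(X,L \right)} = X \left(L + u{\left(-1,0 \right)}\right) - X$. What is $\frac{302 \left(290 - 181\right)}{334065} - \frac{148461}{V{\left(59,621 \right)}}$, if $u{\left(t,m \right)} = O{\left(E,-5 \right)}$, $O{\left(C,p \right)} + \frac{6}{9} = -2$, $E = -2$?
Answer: $\frac{150585313907}{18251307210} \approx 8.2507$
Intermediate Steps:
$O{\left(C,p \right)} = - \frac{8}{3}$ ($O{\left(C,p \right)} = - \frac{2}{3} - 2 = - \frac{8}{3}$)
$u{\left(t,m \right)} = - \frac{8}{3}$
$V{\left(X,L \right)} = \frac{X}{2} - \frac{X \left(- \frac{8}{3} + L\right)}{2}$ ($V{\left(X,L \right)} = - \frac{X \left(L - \frac{8}{3}\right) - X}{2} = - \frac{X \left(- \frac{8}{3} + L\right) - X}{2} = - \frac{- X + X \left(- \frac{8}{3} + L\right)}{2} = \frac{X}{2} - \frac{X \left(- \frac{8}{3} + L\right)}{2}$)
$\frac{302 \left(290 - 181\right)}{334065} - \frac{148461}{V{\left(59,621 \right)}} = \frac{302 \left(290 - 181\right)}{334065} - \frac{148461}{\frac{1}{6} \cdot 59 \left(11 - 1863\right)} = 302 \cdot 109 \cdot \frac{1}{334065} - \frac{148461}{\frac{1}{6} \cdot 59 \left(11 - 1863\right)} = 32918 \cdot \frac{1}{334065} - \frac{148461}{\frac{1}{6} \cdot 59 \left(-1852\right)} = \frac{32918}{334065} - \frac{148461}{- \frac{54634}{3}} = \frac{32918}{334065} - - \frac{445383}{54634} = \frac{32918}{334065} + \frac{445383}{54634} = \frac{150585313907}{18251307210}$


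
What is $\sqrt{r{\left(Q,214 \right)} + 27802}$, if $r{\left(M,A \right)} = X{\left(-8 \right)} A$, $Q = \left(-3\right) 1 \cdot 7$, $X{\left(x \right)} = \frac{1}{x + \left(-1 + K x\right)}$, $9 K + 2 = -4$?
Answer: $\frac{2 \sqrt{839245}}{11} \approx 166.56$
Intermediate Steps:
$K = - \frac{2}{3}$ ($K = - \frac{2}{9} + \frac{1}{9} \left(-4\right) = - \frac{2}{9} - \frac{4}{9} = - \frac{2}{3} \approx -0.66667$)
$X{\left(x \right)} = \frac{1}{-1 + \frac{x}{3}}$ ($X{\left(x \right)} = \frac{1}{x - \left(1 + \frac{2 x}{3}\right)} = \frac{1}{-1 + \frac{x}{3}}$)
$Q = -21$ ($Q = \left(-3\right) 7 = -21$)
$r{\left(M,A \right)} = - \frac{3 A}{11}$ ($r{\left(M,A \right)} = \frac{3}{-3 - 8} A = \frac{3}{-11} A = 3 \left(- \frac{1}{11}\right) A = - \frac{3 A}{11}$)
$\sqrt{r{\left(Q,214 \right)} + 27802} = \sqrt{\left(- \frac{3}{11}\right) 214 + 27802} = \sqrt{- \frac{642}{11} + 27802} = \sqrt{\frac{305180}{11}} = \frac{2 \sqrt{839245}}{11}$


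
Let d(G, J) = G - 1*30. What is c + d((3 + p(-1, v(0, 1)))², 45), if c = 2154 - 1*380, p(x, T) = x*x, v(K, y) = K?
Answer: 1760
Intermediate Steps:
p(x, T) = x²
d(G, J) = -30 + G (d(G, J) = G - 30 = -30 + G)
c = 1774 (c = 2154 - 380 = 1774)
c + d((3 + p(-1, v(0, 1)))², 45) = 1774 + (-30 + (3 + (-1)²)²) = 1774 + (-30 + (3 + 1)²) = 1774 + (-30 + 4²) = 1774 + (-30 + 16) = 1774 - 14 = 1760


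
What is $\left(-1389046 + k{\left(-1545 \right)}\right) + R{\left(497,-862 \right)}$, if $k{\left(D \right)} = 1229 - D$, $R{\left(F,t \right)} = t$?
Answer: $-1387134$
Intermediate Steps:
$\left(-1389046 + k{\left(-1545 \right)}\right) + R{\left(497,-862 \right)} = \left(-1389046 + \left(1229 - -1545\right)\right) - 862 = \left(-1389046 + \left(1229 + 1545\right)\right) - 862 = \left(-1389046 + 2774\right) - 862 = -1386272 - 862 = -1387134$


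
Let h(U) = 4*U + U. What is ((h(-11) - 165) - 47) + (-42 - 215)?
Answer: -524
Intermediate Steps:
h(U) = 5*U
((h(-11) - 165) - 47) + (-42 - 215) = ((5*(-11) - 165) - 47) + (-42 - 215) = ((-55 - 165) - 47) - 257 = (-220 - 47) - 257 = -267 - 257 = -524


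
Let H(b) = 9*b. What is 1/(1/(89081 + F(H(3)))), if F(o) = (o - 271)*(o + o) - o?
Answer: 75878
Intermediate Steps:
F(o) = -o + 2*o*(-271 + o) (F(o) = (-271 + o)*(2*o) - o = 2*o*(-271 + o) - o = -o + 2*o*(-271 + o))
1/(1/(89081 + F(H(3)))) = 1/(1/(89081 + (9*3)*(-543 + 2*(9*3)))) = 1/(1/(89081 + 27*(-543 + 2*27))) = 1/(1/(89081 + 27*(-543 + 54))) = 1/(1/(89081 + 27*(-489))) = 1/(1/(89081 - 13203)) = 1/(1/75878) = 75878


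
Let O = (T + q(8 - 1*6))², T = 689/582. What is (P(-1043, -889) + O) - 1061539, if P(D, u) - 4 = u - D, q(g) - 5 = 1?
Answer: -359497737083/338724 ≈ -1.0613e+6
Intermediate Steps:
q(g) = 6 (q(g) = 5 + 1 = 6)
T = 689/582 (T = 689*(1/582) = 689/582 ≈ 1.1838)
P(D, u) = 4 + u - D (P(D, u) = 4 + (u - D) = 4 + u - D)
O = 17480761/338724 (O = (689/582 + 6)² = (4181/582)² = 17480761/338724 ≈ 51.608)
(P(-1043, -889) + O) - 1061539 = ((4 - 889 - 1*(-1043)) + 17480761/338724) - 1061539 = ((4 - 889 + 1043) + 17480761/338724) - 1061539 = (158 + 17480761/338724) - 1061539 = 70999153/338724 - 1061539 = -359497737083/338724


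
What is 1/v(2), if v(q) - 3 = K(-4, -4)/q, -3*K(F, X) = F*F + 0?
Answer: 3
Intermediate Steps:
K(F, X) = -F**2/3 (K(F, X) = -(F*F + 0)/3 = -(F**2 + 0)/3 = -F**2/3)
v(q) = 3 - 16/(3*q) (v(q) = 3 + (-1/3*(-4)**2)/q = 3 + (-1/3*16)/q = 3 - 16/(3*q))
1/v(2) = 1/(3 - 16/3/2) = 1/(3 - 16/3*1/2) = 1/(3 - 8/3) = 1/(1/3) = 3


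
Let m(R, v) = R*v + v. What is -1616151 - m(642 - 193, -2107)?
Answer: -668001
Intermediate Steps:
m(R, v) = v + R*v
-1616151 - m(642 - 193, -2107) = -1616151 - (-2107)*(1 + (642 - 193)) = -1616151 - (-2107)*(1 + 449) = -1616151 - (-2107)*450 = -1616151 - 1*(-948150) = -1616151 + 948150 = -668001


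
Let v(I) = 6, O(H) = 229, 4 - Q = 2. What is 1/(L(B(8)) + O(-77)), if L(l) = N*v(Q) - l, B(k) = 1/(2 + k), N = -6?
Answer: 10/1929 ≈ 0.0051840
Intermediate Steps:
Q = 2 (Q = 4 - 1*2 = 4 - 2 = 2)
L(l) = -36 - l (L(l) = -6*6 - l = -36 - l)
1/(L(B(8)) + O(-77)) = 1/((-36 - 1/(2 + 8)) + 229) = 1/((-36 - 1/10) + 229) = 1/(-361/10 + 229) = 1/(1929/10) = 10/1929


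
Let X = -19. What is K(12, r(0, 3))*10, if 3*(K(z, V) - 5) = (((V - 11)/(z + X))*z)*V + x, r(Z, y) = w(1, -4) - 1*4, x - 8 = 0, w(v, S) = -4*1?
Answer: -16630/21 ≈ -791.90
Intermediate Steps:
w(v, S) = -4
x = 8 (x = 8 + 0 = 8)
r(Z, y) = -8 (r(Z, y) = -4 - 1*4 = -4 - 4 = -8)
K(z, V) = 23/3 + V*z*(-11 + V)/(3*(-19 + z)) (K(z, V) = 5 + ((((V - 11)/(z - 19))*z)*V + 8)/3 = 5 + ((((-11 + V)/(-19 + z))*z)*V + 8)/3 = 5 + ((z*(-11 + V)/(-19 + z))*V + 8)/3 = 5 + (V*z*(-11 + V)/(-19 + z) + 8)/3 = 5 + (8 + V*z*(-11 + V)/(-19 + z))/3 = 5 + (8/3 + V*z*(-11 + V)/(3*(-19 + z))) = 23/3 + V*z*(-11 + V)/(3*(-19 + z)))
K(12, r(0, 3))*10 = ((-437 + 23*12 + 12*(-8)² - 11*(-8)*12)/(3*(-19 + 12)))*10 = ((⅓)*(-437 + 276 + 12*64 + 1056)/(-7))*10 = ((⅓)*(-⅐)*(-437 + 276 + 768 + 1056))*10 = ((⅓)*(-⅐)*1663)*10 = -1663/21*10 = -16630/21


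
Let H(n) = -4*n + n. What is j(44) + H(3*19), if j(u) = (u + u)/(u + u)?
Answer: -170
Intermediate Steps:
H(n) = -3*n
j(u) = 1 (j(u) = (2*u)/((2*u)) = (2*u)*(1/(2*u)) = 1)
j(44) + H(3*19) = 1 - 9*19 = 1 - 3*57 = 1 - 171 = -170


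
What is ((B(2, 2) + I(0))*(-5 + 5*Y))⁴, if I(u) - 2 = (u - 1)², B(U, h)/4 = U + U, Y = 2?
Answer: 81450625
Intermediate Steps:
B(U, h) = 8*U (B(U, h) = 4*(U + U) = 4*(2*U) = 8*U)
I(u) = 2 + (-1 + u)² (I(u) = 2 + (u - 1)² = 2 + (-1 + u)²)
((B(2, 2) + I(0))*(-5 + 5*Y))⁴ = ((8*2 + (2 + (-1 + 0)²))*(-5 + 5*2))⁴ = ((16 + (2 + (-1)²))*(-5 + 10))⁴ = ((16 + (2 + 1))*5)⁴ = ((16 + 3)*5)⁴ = (19*5)⁴ = 95⁴ = 81450625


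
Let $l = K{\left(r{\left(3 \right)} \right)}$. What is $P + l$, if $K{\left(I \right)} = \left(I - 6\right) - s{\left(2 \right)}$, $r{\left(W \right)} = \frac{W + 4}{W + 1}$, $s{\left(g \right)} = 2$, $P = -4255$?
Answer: $- \frac{17045}{4} \approx -4261.3$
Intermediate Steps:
$r{\left(W \right)} = \frac{4 + W}{1 + W}$
$K{\left(I \right)} = -8 + I$ ($K{\left(I \right)} = \left(I - 6\right) - 2 = \left(-6 + I\right) - 2 = -8 + I$)
$l = - \frac{25}{4}$ ($l = -8 + \frac{4 + 3}{1 + 3} = -8 + \frac{1}{4} \cdot 7 = -8 + \frac{7}{4} = - \frac{25}{4} \approx -6.25$)
$P + l = -4255 - \frac{25}{4} = - \frac{17045}{4}$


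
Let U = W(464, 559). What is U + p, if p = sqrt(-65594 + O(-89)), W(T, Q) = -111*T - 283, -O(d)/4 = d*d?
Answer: -51787 + I*sqrt(97278) ≈ -51787.0 + 311.89*I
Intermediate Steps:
O(d) = -4*d**2 (O(d) = -4*d*d = -4*d**2)
W(T, Q) = -283 - 111*T
U = -51787 (U = -283 - 111*464 = -283 - 51504 = -51787)
p = I*sqrt(97278) (p = sqrt(-65594 - 4*(-89)**2) = sqrt(-65594 - 4*7921) = sqrt(-65594 - 31684) = sqrt(-97278) = I*sqrt(97278) ≈ 311.89*I)
U + p = -51787 + I*sqrt(97278)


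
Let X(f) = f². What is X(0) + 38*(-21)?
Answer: -798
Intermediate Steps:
X(0) + 38*(-21) = 0² + 38*(-21) = 0 - 798 = -798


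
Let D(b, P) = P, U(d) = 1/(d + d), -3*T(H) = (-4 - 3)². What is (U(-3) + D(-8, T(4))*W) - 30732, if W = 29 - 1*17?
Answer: -185569/6 ≈ -30928.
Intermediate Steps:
T(H) = -49/3 (T(H) = -(-4 - 3)²/3 = -⅓*(-7)² = -⅓*49 = -49/3)
U(d) = 1/(2*d)
W = 12 (W = 29 - 17 = 12)
(U(-3) + D(-8, T(4))*W) - 30732 = ((½)/(-3) - 49/3*12) - 30732 = ((½)*(-⅓) - 196) - 30732 = (-⅙ - 196) - 30732 = -1177/6 - 30732 = -185569/6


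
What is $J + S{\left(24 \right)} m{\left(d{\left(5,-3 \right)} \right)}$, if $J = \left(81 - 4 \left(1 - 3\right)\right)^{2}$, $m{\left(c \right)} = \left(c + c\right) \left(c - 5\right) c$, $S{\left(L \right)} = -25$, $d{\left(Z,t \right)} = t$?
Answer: $11521$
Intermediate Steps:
$m{\left(c \right)} = 2 c^{2} \left(-5 + c\right)$ ($m{\left(c \right)} = 2 c \left(-5 + c\right) c = 2 c^{2} \left(-5 + c\right)$)
$J = 7921$ ($J = \left(81 - -8\right)^{2} = \left(81 + 8\right)^{2} = 89^{2} = 7921$)
$J + S{\left(24 \right)} m{\left(d{\left(5,-3 \right)} \right)} = 7921 - 25 \cdot 2 \left(-3\right)^{2} \left(-5 - 3\right) = 7921 - 25 \cdot 2 \cdot 9 \left(-8\right) = 7921 - -3600 = 7921 + 3600 = 11521$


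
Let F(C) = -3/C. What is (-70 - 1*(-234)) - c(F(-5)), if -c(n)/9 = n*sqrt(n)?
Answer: 164 + 27*sqrt(15)/25 ≈ 168.18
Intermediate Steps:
c(n) = -9*n**(3/2) (c(n) = -9*n*sqrt(n) = -9*n**(3/2))
(-70 - 1*(-234)) - c(F(-5)) = (-70 - 1*(-234)) - (-9)*(-3/(-5))**(3/2) = (-70 + 234) - (-9)*(-3*(-1/5))**(3/2) = 164 - (-9)*(3/5)**(3/2) = 164 - (-9)*3*sqrt(15)/25 = 164 - (-27)*sqrt(15)/25 = 164 + 27*sqrt(15)/25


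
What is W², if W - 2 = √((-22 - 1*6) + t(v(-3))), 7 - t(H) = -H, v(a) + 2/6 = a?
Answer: (6 + I*√219)²/9 ≈ -20.333 + 19.732*I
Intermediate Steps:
v(a) = -⅓ + a
t(H) = 7 + H (t(H) = 7 - (-1)*H = 7 + H)
W = 2 + I*√219/3 (W = 2 + √((-22 - 1*6) + (7 + (-⅓ - 3))) = 2 + √((-22 - 6) + (7 - 10/3)) = 2 + √(-28 + 11/3) = 2 + √(-73/3) = 2 + I*√219/3 ≈ 2.0 + 4.9329*I)
W² = (2 + I*√219/3)²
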